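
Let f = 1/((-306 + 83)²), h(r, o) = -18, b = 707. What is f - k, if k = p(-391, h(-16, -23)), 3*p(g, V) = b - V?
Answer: -36053522/149187 ≈ -241.67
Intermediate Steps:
p(g, V) = 707/3 - V/3 (p(g, V) = (707 - V)/3 = 707/3 - V/3)
k = 725/3 (k = 707/3 - ⅓*(-18) = 707/3 + 6 = 725/3 ≈ 241.67)
f = 1/49729 (f = 1/((-223)²) = 1/49729 ≈ 2.0109e-5)
f - k = 1/49729 - 1*725/3 = 1/49729 - 725/3 = -36053522/149187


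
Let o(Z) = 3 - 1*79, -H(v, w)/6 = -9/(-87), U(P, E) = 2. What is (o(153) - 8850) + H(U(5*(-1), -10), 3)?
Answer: -258872/29 ≈ -8926.6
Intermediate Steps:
H(v, w) = -18/29 (H(v, w) = -(-54)/(-87) = -(-54)*(-1)/87 = -6*3/29 = -18/29)
o(Z) = -76 (o(Z) = 3 - 79 = -76)
(o(153) - 8850) + H(U(5*(-1), -10), 3) = (-76 - 8850) - 18/29 = -8926 - 18/29 = -258872/29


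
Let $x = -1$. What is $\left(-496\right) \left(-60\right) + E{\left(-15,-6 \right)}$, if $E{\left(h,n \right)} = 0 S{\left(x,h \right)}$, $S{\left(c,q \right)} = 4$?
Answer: $29760$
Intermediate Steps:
$E{\left(h,n \right)} = 0$ ($E{\left(h,n \right)} = 0 \cdot 4 = 0$)
$\left(-496\right) \left(-60\right) + E{\left(-15,-6 \right)} = \left(-496\right) \left(-60\right) + 0 = 29760 + 0 = 29760$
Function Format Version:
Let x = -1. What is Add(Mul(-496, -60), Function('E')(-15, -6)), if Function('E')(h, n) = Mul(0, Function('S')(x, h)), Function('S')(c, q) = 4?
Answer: 29760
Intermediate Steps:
Function('E')(h, n) = 0 (Function('E')(h, n) = Mul(0, 4) = 0)
Add(Mul(-496, -60), Function('E')(-15, -6)) = Add(Mul(-496, -60), 0) = Add(29760, 0) = 29760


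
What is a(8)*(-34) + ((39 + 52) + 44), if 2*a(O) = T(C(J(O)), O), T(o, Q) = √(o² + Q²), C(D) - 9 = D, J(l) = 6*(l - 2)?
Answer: 135 - 17*√2089 ≈ -642.00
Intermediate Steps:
J(l) = -12 + 6*l (J(l) = 6*(-2 + l) = -12 + 6*l)
C(D) = 9 + D
T(o, Q) = √(Q² + o²)
a(O) = √(O² + (-3 + 6*O)²)/2 (a(O) = √(O² + (9 + (-12 + 6*O))²)/2 = √(O² + (-3 + 6*O)²)/2)
a(8)*(-34) + ((39 + 52) + 44) = (√(9 - 36*8 + 37*8²)/2)*(-34) + ((39 + 52) + 44) = (√(9 - 288 + 37*64)/2)*(-34) + (91 + 44) = (√(9 - 288 + 2368)/2)*(-34) + 135 = (√2089/2)*(-34) + 135 = -17*√2089 + 135 = 135 - 17*√2089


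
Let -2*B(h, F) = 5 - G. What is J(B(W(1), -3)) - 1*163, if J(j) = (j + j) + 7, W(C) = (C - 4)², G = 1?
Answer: -160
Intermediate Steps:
W(C) = (-4 + C)²
B(h, F) = -2 (B(h, F) = -(5 - 1*1)/2 = -(5 - 1)/2 = -½*4 = -2)
J(j) = 7 + 2*j (J(j) = 2*j + 7 = 7 + 2*j)
J(B(W(1), -3)) - 1*163 = (7 + 2*(-2)) - 1*163 = (7 - 4) - 163 = 3 - 163 = -160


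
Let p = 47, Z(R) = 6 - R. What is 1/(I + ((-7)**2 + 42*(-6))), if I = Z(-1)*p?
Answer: 1/126 ≈ 0.0079365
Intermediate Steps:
I = 329 (I = (6 - 1*(-1))*47 = (6 + 1)*47 = 7*47 = 329)
1/(I + ((-7)**2 + 42*(-6))) = 1/(329 + ((-7)**2 + 42*(-6))) = 1/(329 + (49 - 252)) = 1/(329 - 203) = 1/126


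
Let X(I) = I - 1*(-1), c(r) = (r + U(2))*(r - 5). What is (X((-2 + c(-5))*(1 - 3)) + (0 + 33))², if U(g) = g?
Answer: 484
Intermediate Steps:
c(r) = (-5 + r)*(2 + r) (c(r) = (r + 2)*(r - 5) = (2 + r)*(-5 + r) = (-5 + r)*(2 + r))
X(I) = 1 + I (X(I) = I + 1 = 1 + I)
(X((-2 + c(-5))*(1 - 3)) + (0 + 33))² = ((1 + (-2 + (-10 + (-5)² - 3*(-5)))*(1 - 3)) + (0 + 33))² = ((1 + (-2 + (-10 + 25 + 15))*(-2)) + 33)² = ((1 + (-2 + 30)*(-2)) + 33)² = ((1 + 28*(-2)) + 33)² = ((1 - 56) + 33)² = (-55 + 33)² = (-22)² = 484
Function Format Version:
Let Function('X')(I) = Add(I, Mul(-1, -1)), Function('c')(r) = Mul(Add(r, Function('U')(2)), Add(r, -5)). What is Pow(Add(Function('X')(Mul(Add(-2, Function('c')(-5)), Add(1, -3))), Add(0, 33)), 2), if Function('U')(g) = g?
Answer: 484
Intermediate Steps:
Function('c')(r) = Mul(Add(-5, r), Add(2, r)) (Function('c')(r) = Mul(Add(r, 2), Add(r, -5)) = Mul(Add(2, r), Add(-5, r)) = Mul(Add(-5, r), Add(2, r)))
Function('X')(I) = Add(1, I) (Function('X')(I) = Add(I, 1) = Add(1, I))
Pow(Add(Function('X')(Mul(Add(-2, Function('c')(-5)), Add(1, -3))), Add(0, 33)), 2) = Pow(Add(Add(1, Mul(Add(-2, Add(-10, Pow(-5, 2), Mul(-3, -5))), Add(1, -3))), Add(0, 33)), 2) = Pow(Add(Add(1, Mul(Add(-2, Add(-10, 25, 15)), -2)), 33), 2) = Pow(Add(Add(1, Mul(Add(-2, 30), -2)), 33), 2) = Pow(Add(Add(1, Mul(28, -2)), 33), 2) = Pow(Add(Add(1, -56), 33), 2) = Pow(Add(-55, 33), 2) = Pow(-22, 2) = 484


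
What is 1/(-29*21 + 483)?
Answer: -1/126 ≈ -0.0079365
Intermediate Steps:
1/(-29*21 + 483) = 1/(-609 + 483) = 1/(-126) = -1/126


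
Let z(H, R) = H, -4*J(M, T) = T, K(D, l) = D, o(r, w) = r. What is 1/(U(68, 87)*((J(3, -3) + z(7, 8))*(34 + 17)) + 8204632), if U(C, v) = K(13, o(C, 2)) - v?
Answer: 2/16350767 ≈ 1.2232e-7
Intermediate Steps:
J(M, T) = -T/4
U(C, v) = 13 - v
1/(U(68, 87)*((J(3, -3) + z(7, 8))*(34 + 17)) + 8204632) = 1/((13 - 1*87)*((-¼*(-3) + 7)*(34 + 17)) + 8204632) = 1/((13 - 87)*((¾ + 7)*51) + 8204632) = 1/(-1147*51/2 + 8204632) = 1/(-74*1581/4 + 8204632) = 1/(-58497/2 + 8204632) = 1/(16350767/2) = 2/16350767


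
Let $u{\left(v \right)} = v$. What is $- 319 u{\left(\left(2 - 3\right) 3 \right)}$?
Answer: $957$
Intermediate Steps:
$- 319 u{\left(\left(2 - 3\right) 3 \right)} = - 319 \left(2 - 3\right) 3 = - 319 \left(\left(-1\right) 3\right) = \left(-319\right) \left(-3\right) = 957$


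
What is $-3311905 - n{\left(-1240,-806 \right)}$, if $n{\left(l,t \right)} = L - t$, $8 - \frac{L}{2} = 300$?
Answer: $-3312127$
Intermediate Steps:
$L = -584$ ($L = 16 - 600 = -584$)
$n{\left(l,t \right)} = -584 - t$
$-3311905 - n{\left(-1240,-806 \right)} = -3311905 - \left(-584 - -806\right) = -3311905 - \left(-584 + 806\right) = -3311905 - 222 = -3312127$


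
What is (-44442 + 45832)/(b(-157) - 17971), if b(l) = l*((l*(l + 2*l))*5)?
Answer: -695/29033183 ≈ -2.3938e-5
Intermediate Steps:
b(l) = 15*l³ (b(l) = l*((l*(3*l))*5) = l*((3*l²)*5) = l*(15*l²) = 15*l³)
(-44442 + 45832)/(b(-157) - 17971) = (-44442 + 45832)/(15*(-157)³ - 17971) = 1390/(15*(-3869893) - 17971) = 1390/(-58048395 - 17971) = 1390/(-58066366) = 1390*(-1/58066366) = -695/29033183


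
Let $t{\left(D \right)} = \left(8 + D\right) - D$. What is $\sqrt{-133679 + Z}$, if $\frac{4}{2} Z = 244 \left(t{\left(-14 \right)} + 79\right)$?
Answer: $i \sqrt{123065} \approx 350.81 i$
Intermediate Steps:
$t{\left(D \right)} = 8$
$Z = 10614$ ($Z = \frac{244 \left(8 + 79\right)}{2} = \frac{244 \cdot 87}{2} = \frac{1}{2} \cdot 21228 = 10614$)
$\sqrt{-133679 + Z} = \sqrt{-133679 + 10614} = \sqrt{-123065} = i \sqrt{123065}$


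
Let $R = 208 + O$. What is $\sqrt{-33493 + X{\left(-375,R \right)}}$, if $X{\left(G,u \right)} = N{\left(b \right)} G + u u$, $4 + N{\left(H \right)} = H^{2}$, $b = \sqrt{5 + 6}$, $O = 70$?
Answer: $3 \sqrt{4574} \approx 202.89$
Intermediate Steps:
$b = \sqrt{11} \approx 3.3166$
$R = 278$ ($R = 208 + 70 = 278$)
$N{\left(H \right)} = -4 + H^{2}$
$X{\left(G,u \right)} = u^{2} + 7 G$ ($X{\left(G,u \right)} = \left(-4 + \left(\sqrt{11}\right)^{2}\right) G + u u = \left(-4 + 11\right) G + u^{2} = 7 G + u^{2} = u^{2} + 7 G$)
$\sqrt{-33493 + X{\left(-375,R \right)}} = \sqrt{-33493 + \left(278^{2} + 7 \left(-375\right)\right)} = \sqrt{-33493 + \left(77284 - 2625\right)} = \sqrt{-33493 + 74659} = \sqrt{41166} = 3 \sqrt{4574}$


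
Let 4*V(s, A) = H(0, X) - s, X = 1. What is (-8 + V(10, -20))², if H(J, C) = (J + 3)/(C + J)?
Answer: 1521/16 ≈ 95.063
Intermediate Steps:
H(J, C) = (3 + J)/(C + J)
V(s, A) = ¾ - s/4 (V(s, A) = ((3 + 0)/(1 + 0) - s)/4 = (3/1 - s)/4 = (1*3 - s)/4 = (3 - s)/4 = ¾ - s/4)
(-8 + V(10, -20))² = (-8 + (¾ - ¼*10))² = (-8 + (¾ - 5/2))² = (-8 - 7/4)² = (-39/4)² = 1521/16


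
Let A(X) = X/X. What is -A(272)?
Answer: -1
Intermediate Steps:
A(X) = 1
-A(272) = -1*1 = -1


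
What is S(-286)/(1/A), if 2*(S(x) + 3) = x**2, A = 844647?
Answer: 34541839065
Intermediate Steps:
S(x) = -3 + x**2/2
S(-286)/(1/A) = (-3 + (1/2)*(-286)**2)/(1/844647) = (-3 + (1/2)*81796)/(1/844647) = (-3 + 40898)*844647 = 40895*844647 = 34541839065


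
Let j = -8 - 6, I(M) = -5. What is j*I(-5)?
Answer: 70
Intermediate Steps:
j = -14
j*I(-5) = -14*(-5) = 70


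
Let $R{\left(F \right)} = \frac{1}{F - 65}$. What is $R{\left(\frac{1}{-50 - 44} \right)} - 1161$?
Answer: $- \frac{7094965}{6111} \approx -1161.0$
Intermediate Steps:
$R{\left(F \right)} = \frac{1}{-65 + F}$
$R{\left(\frac{1}{-50 - 44} \right)} - 1161 = \frac{1}{-65 + \frac{1}{-50 - 44}} - 1161 = \frac{1}{-65 + \frac{1}{-94}} - 1161 = \frac{1}{-65 - \frac{1}{94}} - 1161 = \frac{1}{- \frac{6111}{94}} - 1161 = - \frac{94}{6111} - 1161 = - \frac{7094965}{6111}$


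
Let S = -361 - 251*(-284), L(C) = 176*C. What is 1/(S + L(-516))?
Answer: -1/19893 ≈ -5.0269e-5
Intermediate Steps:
S = 70923 (S = -361 + 71284 = 70923)
1/(S + L(-516)) = 1/(70923 + 176*(-516)) = 1/(70923 - 90816) = 1/(-19893) = -1/19893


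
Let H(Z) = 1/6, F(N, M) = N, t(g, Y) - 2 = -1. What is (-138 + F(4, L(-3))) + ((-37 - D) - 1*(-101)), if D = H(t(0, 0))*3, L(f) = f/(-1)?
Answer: -141/2 ≈ -70.500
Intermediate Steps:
t(g, Y) = 1 (t(g, Y) = 2 - 1 = 1)
L(f) = -f (L(f) = f*(-1) = -f)
H(Z) = ⅙
D = ½ (D = (⅙)*3 = ½ ≈ 0.50000)
(-138 + F(4, L(-3))) + ((-37 - D) - 1*(-101)) = (-138 + 4) + ((-37 - 1*½) - 1*(-101)) = -134 + ((-37 - ½) + 101) = -134 + (-75/2 + 101) = -134 + 127/2 = -141/2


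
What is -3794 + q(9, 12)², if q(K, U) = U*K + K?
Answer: 9895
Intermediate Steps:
q(K, U) = K + K*U (q(K, U) = K*U + K = K + K*U)
-3794 + q(9, 12)² = -3794 + (9*(1 + 12))² = -3794 + (9*13)² = -3794 + 117² = -3794 + 13689 = 9895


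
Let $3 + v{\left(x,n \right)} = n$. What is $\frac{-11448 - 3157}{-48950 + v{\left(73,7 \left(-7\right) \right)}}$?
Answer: $\frac{14605}{49002} \approx 0.29805$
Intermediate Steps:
$v{\left(x,n \right)} = -3 + n$
$\frac{-11448 - 3157}{-48950 + v{\left(73,7 \left(-7\right) \right)}} = \frac{-11448 - 3157}{-48950 + \left(-3 + 7 \left(-7\right)\right)} = - \frac{14605}{-48950 - 52} = - \frac{14605}{-49002} = \left(-14605\right) \left(- \frac{1}{49002}\right) = \frac{14605}{49002}$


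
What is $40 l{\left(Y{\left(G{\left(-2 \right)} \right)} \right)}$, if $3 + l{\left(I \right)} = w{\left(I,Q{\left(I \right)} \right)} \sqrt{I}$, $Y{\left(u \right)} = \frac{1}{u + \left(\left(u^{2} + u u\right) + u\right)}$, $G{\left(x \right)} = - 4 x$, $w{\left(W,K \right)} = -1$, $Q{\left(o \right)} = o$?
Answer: $- \frac{370}{3} \approx -123.33$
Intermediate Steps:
$Y{\left(u \right)} = \frac{1}{2 u + 2 u^{2}}$ ($Y{\left(u \right)} = \frac{1}{u + \left(\left(u^{2} + u^{2}\right) + u\right)} = \frac{1}{u + \left(2 u^{2} + u\right)} = \frac{1}{u + \left(u + 2 u^{2}\right)} = \frac{1}{2 u + 2 u^{2}}$)
$l{\left(I \right)} = -3 - \sqrt{I}$
$40 l{\left(Y{\left(G{\left(-2 \right)} \right)} \right)} = 40 \left(-3 - \sqrt{\frac{1}{2 \left(\left(-4\right) \left(-2\right)\right) \left(1 - -8\right)}}\right) = 40 \left(-3 - \sqrt{\frac{1}{2 \cdot 8 \left(1 + 8\right)}}\right) = 40 \left(-3 - \sqrt{\frac{1}{2} \cdot \frac{1}{8} \cdot \frac{1}{9}}\right) = 40 \left(-3 - \sqrt{\frac{1}{144}}\right) = 40 \left(-3 - \frac{1}{12}\right) = 40 \left(- \frac{37}{12}\right) = - \frac{370}{3}$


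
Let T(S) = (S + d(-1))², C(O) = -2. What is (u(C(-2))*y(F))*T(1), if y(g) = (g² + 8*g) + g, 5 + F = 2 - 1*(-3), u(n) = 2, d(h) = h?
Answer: 0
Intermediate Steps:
T(S) = (-1 + S)² (T(S) = (S - 1)² = (-1 + S)²)
F = 0 (F = -5 + (2 - 1*(-3)) = -5 + (2 + 3) = -5 + 5 = 0)
y(g) = g² + 9*g
(u(C(-2))*y(F))*T(1) = (2*(0*(9 + 0)))*(-1 + 1)² = (2*(0*9))*0² = (2*0)*0 = 0*0 = 0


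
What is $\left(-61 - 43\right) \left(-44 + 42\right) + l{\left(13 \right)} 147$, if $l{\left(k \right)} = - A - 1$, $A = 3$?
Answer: $-380$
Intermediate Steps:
$l{\left(k \right)} = -4$ ($l{\left(k \right)} = \left(-1\right) 3 - 1 = -3 - 1 = -4$)
$\left(-61 - 43\right) \left(-44 + 42\right) + l{\left(13 \right)} 147 = \left(-61 - 43\right) \left(-44 + 42\right) - 588 = \left(-104\right) \left(-2\right) - 588 = 208 - 588 = -380$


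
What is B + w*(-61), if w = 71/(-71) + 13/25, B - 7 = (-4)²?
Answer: 1307/25 ≈ 52.280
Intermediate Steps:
B = 23 (B = 7 + (-4)² = 7 + 16 = 23)
w = -12/25 (w = 71*(-1/71) + 13*(1/25) = -1 + 13/25 = -12/25 ≈ -0.48000)
B + w*(-61) = 23 - 12/25*(-61) = 23 + 732/25 = 1307/25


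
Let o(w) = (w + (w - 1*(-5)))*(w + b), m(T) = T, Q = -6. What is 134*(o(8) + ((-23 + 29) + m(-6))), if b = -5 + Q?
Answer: -8442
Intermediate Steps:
b = -11 (b = -5 - 6 = -11)
o(w) = (-11 + w)*(5 + 2*w) (o(w) = (w + (w - 1*(-5)))*(w - 11) = (w + (w + 5))*(-11 + w) = (w + (5 + w))*(-11 + w) = (5 + 2*w)*(-11 + w) = (-11 + w)*(5 + 2*w))
134*(o(8) + ((-23 + 29) + m(-6))) = 134*((-55 - 17*8 + 2*8²) + ((-23 + 29) - 6)) = 134*((-55 - 136 + 2*64) + (6 - 6)) = 134*((-55 - 136 + 128) + 0) = 134*(-63 + 0) = 134*(-63) = -8442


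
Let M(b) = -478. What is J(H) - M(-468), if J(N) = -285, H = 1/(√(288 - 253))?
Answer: 193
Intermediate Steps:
H = √35/35 (H = 1/(√35) = √35/35 ≈ 0.16903)
J(H) - M(-468) = -285 - 1*(-478) = -285 + 478 = 193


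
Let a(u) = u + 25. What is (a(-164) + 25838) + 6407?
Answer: 32106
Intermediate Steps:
a(u) = 25 + u
(a(-164) + 25838) + 6407 = ((25 - 164) + 25838) + 6407 = (-139 + 25838) + 6407 = 25699 + 6407 = 32106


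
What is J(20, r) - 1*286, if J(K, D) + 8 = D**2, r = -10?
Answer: -194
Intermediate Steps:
J(K, D) = -8 + D**2
J(20, r) - 1*286 = (-8 + (-10)**2) - 1*286 = (-8 + 100) - 286 = 92 - 286 = -194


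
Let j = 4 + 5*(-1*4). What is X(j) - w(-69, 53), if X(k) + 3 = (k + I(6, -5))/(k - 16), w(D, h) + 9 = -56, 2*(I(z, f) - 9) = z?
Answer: 497/8 ≈ 62.125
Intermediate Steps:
I(z, f) = 9 + z/2
w(D, h) = -65 (w(D, h) = -9 - 56 = -65)
j = -16 (j = 4 + 5*(-4) = 4 - 20 = -16)
X(k) = -3 + (12 + k)/(-16 + k) (X(k) = -3 + (k + (9 + (½)*6))/(k - 16) = -3 + (k + (9 + 3))/(-16 + k) = -3 + (k + 12)/(-16 + k) = -3 + (12 + k)/(-16 + k))
X(j) - w(-69, 53) = 2*(30 - 1*(-16))/(-16 - 16) - 1*(-65) = 2*(30 + 16)/(-32) + 65 = 2*(-1/32)*46 + 65 = -23/8 + 65 = 497/8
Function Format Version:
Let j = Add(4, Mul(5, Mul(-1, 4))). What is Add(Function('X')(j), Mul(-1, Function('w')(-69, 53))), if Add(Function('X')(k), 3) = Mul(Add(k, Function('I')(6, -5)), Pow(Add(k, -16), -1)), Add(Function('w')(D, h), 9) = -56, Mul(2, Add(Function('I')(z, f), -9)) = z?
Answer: Rational(497, 8) ≈ 62.125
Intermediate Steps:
Function('I')(z, f) = Add(9, Mul(Rational(1, 2), z))
Function('w')(D, h) = -65 (Function('w')(D, h) = Add(-9, -56) = -65)
j = -16 (j = Add(4, Mul(5, -4)) = Add(4, -20) = -16)
Function('X')(k) = Add(-3, Mul(Pow(Add(-16, k), -1), Add(12, k))) (Function('X')(k) = Add(-3, Mul(Add(k, Add(9, Mul(Rational(1, 2), 6))), Pow(Add(k, -16), -1))) = Add(-3, Mul(Add(k, Add(9, 3)), Pow(Add(-16, k), -1))) = Add(-3, Mul(Add(k, 12), Pow(Add(-16, k), -1))) = Add(-3, Mul(Add(12, k), Pow(Add(-16, k), -1))) = Add(-3, Mul(Pow(Add(-16, k), -1), Add(12, k))))
Add(Function('X')(j), Mul(-1, Function('w')(-69, 53))) = Add(Mul(2, Pow(Add(-16, -16), -1), Add(30, Mul(-1, -16))), Mul(-1, -65)) = Add(Mul(2, Pow(-32, -1), Add(30, 16)), 65) = Add(Mul(2, Rational(-1, 32), 46), 65) = Add(Rational(-23, 8), 65) = Rational(497, 8)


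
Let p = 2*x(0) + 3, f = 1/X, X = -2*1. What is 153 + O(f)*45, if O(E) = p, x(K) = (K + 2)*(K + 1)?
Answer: 468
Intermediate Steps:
x(K) = (1 + K)*(2 + K) (x(K) = (2 + K)*(1 + K) = (1 + K)*(2 + K))
X = -2
f = -½ (f = 1/(-2) = -½ ≈ -0.50000)
p = 7 (p = 2*(2 + 0² + 3*0) + 3 = 2*(2 + 0 + 0) + 3 = 2*2 + 3 = 4 + 3 = 7)
O(E) = 7
153 + O(f)*45 = 153 + 7*45 = 153 + 315 = 468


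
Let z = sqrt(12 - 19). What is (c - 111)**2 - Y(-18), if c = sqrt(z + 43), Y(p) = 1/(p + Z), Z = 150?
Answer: -1/132 + (111 - sqrt(43 + I*sqrt(7)))**2 ≈ 10908.0 - 42.119*I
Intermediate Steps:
Y(p) = 1/(150 + p) (Y(p) = 1/(p + 150) = 1/(150 + p))
z = I*sqrt(7) (z = sqrt(-7) = I*sqrt(7) ≈ 2.6458*I)
c = sqrt(43 + I*sqrt(7)) (c = sqrt(I*sqrt(7) + 43) = sqrt(43 + I*sqrt(7)) ≈ 6.5605 + 0.20164*I)
(c - 111)**2 - Y(-18) = (sqrt(43 + I*sqrt(7)) - 111)**2 - 1/(150 - 18) = (-111 + sqrt(43 + I*sqrt(7)))**2 - 1/132 = -1/132 + (-111 + sqrt(43 + I*sqrt(7)))**2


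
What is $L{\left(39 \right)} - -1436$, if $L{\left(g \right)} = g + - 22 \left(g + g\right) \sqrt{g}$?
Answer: $1475 - 1716 \sqrt{39} \approx -9241.4$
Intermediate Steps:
$L{\left(g \right)} = g - 44 g^{\frac{3}{2}}$ ($L{\left(g \right)} = g + - 22 \cdot 2 g \sqrt{g} = g + - 44 g \sqrt{g} = g - 44 g^{\frac{3}{2}}$)
$L{\left(39 \right)} - -1436 = \left(39 - 44 \cdot 39^{\frac{3}{2}}\right) - -1436 = \left(39 - 44 \cdot 39 \sqrt{39}\right) + 1436 = \left(39 - 1716 \sqrt{39}\right) + 1436 = 1475 - 1716 \sqrt{39}$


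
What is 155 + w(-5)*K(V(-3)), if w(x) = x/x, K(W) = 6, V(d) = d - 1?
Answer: 161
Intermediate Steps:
V(d) = -1 + d
w(x) = 1
155 + w(-5)*K(V(-3)) = 155 + 1*6 = 155 + 6 = 161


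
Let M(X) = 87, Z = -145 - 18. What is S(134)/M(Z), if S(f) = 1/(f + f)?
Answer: 1/23316 ≈ 4.2889e-5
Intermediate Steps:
S(f) = 1/(2*f)
Z = -163
S(134)/M(Z) = ((½)/134)/87 = ((½)*(1/134))*(1/87) = (1/268)*(1/87) = 1/23316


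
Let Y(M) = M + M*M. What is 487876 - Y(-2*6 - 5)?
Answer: 487604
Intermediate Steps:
Y(M) = M + M²
487876 - Y(-2*6 - 5) = 487876 - (-2*6 - 5)*(1 + (-2*6 - 5)) = 487876 - (-12 - 5)*(1 + (-12 - 5)) = 487876 - (-17)*(1 - 17) = 487876 - (-17)*(-16) = 487876 - 1*272 = 487876 - 272 = 487604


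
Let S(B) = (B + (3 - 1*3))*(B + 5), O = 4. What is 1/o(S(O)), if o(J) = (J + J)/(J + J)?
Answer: 1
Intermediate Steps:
S(B) = B*(5 + B) (S(B) = (B + (3 - 3))*(5 + B) = (B + 0)*(5 + B) = B*(5 + B))
o(J) = 1 (o(J) = (2*J)/((2*J)) = (2*J)*(1/(2*J)) = 1)
1/o(S(O)) = 1/1 = 1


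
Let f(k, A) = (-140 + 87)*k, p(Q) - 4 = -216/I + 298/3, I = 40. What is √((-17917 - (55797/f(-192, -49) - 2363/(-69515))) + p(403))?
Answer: I*√139364023504207536915/88423080 ≈ 133.51*I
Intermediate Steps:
p(Q) = 1469/15 (p(Q) = 4 + (-216/40 + 298/3) = 4 + (-216*1/40 + 298*(⅓)) = 4 + (-27/5 + 298/3) = 4 + 1409/15 = 1469/15)
f(k, A) = -53*k
√((-17917 - (55797/f(-192, -49) - 2363/(-69515))) + p(403)) = √((-17917 - (55797/((-53*(-192))) - 2363/(-69515))) + 1469/15) = √((-17917 - (55797/10176 - 2363*(-1/69515))) + 1469/15) = √((-17917 - (55797*(1/10176) + 2363/69515)) + 1469/15) = √((-17917 - (18599/3392 + 2363/69515)) + 1469/15) = √((-17917 - 1*1300924781/235794880) + 1469/15) = √((-17917 - 1300924781/235794880) + 1469/15) = √(-4226037789741/235794880 + 1469/15) = √(-12608836833479/707384640) = I*√139364023504207536915/88423080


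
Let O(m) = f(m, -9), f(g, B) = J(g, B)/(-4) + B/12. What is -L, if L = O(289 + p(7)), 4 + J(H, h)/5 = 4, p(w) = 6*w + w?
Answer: ¾ ≈ 0.75000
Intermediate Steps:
p(w) = 7*w
J(H, h) = 0 (J(H, h) = -20 + 5*4 = -20 + 20 = 0)
f(g, B) = B/12 (f(g, B) = 0/(-4) + B/12 = 0*(-¼) + B*(1/12) = 0 + B/12 = B/12)
O(m) = -¾ (O(m) = (1/12)*(-9) = -¾)
L = -¾ ≈ -0.75000
-L = -1*(-¾) = ¾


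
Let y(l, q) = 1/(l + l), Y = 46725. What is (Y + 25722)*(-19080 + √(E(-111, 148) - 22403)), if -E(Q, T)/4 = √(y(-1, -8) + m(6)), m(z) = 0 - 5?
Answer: -1382288760 + 72447*√(-22403 - 2*I*√22) ≈ -1.3823e+9 - 1.0844e+7*I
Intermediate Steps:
y(l, q) = 1/(2*l)
m(z) = -5
E(Q, T) = -2*I*√22 (E(Q, T) = -4*√((½)/(-1) - 5) = -4*√((½)*(-1) - 5) = -4*√(-½ - 5) = -2*I*√22)
(Y + 25722)*(-19080 + √(E(-111, 148) - 22403)) = (46725 + 25722)*(-19080 + √(-2*I*√22 - 22403)) = 72447*(-19080 + √(-22403 - 2*I*√22)) = -1382288760 + 72447*√(-22403 - 2*I*√22)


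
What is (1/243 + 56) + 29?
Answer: 20656/243 ≈ 85.004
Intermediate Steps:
(1/243 + 56) + 29 = 13609/243 + 29 = 20656/243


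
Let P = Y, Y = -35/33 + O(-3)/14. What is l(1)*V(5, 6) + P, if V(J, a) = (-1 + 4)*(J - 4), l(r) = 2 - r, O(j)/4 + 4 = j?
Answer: -2/33 ≈ -0.060606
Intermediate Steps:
O(j) = -16 + 4*j
Y = -101/33 (Y = -35/33 + (-16 + 4*(-3))/14 = -35*1/33 + (-16 - 12)*(1/14) = -35/33 - 28*1/14 = -35/33 - 2 = -101/33 ≈ -3.0606)
V(J, a) = -12 + 3*J (V(J, a) = 3*(-4 + J) = -12 + 3*J)
P = -101/33 ≈ -3.0606
l(1)*V(5, 6) + P = (2 - 1*1)*(-12 + 3*5) - 101/33 = (2 - 1)*(-12 + 15) - 101/33 = 1*3 - 101/33 = 3 - 101/33 = -2/33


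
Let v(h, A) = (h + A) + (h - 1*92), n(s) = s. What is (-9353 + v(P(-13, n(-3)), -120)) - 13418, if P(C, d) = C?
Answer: -23009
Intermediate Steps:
v(h, A) = -92 + A + 2*h (v(h, A) = (A + h) + (h - 92) = (A + h) + (-92 + h) = -92 + A + 2*h)
(-9353 + v(P(-13, n(-3)), -120)) - 13418 = (-9353 + (-92 - 120 + 2*(-13))) - 13418 = (-9353 + (-92 - 120 - 26)) - 13418 = (-9353 - 238) - 13418 = -9591 - 13418 = -23009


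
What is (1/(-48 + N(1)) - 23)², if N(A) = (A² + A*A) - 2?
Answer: 1221025/2304 ≈ 529.96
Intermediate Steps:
N(A) = -2 + 2*A² (N(A) = (A² + A²) - 2 = 2*A² - 2 = -2 + 2*A²)
(1/(-48 + N(1)) - 23)² = (1/(-48 + (-2 + 2*1²)) - 23)² = (1/(-48 + (-2 + 2*1)) - 23)² = (1/(-48 + (-2 + 2)) - 23)² = (1/(-48 + 0) - 23)² = (1/(-48) - 23)² = (-1/48 - 23)² = (-1105/48)² = 1221025/2304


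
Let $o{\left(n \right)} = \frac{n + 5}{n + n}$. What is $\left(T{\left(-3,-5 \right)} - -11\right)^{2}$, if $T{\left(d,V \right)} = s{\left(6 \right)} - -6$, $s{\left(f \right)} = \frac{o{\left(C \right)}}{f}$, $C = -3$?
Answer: $\frac{93025}{324} \approx 287.11$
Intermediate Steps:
$o{\left(n \right)} = \frac{5 + n}{2 n}$
$s{\left(f \right)} = - \frac{1}{3 f}$ ($s{\left(f \right)} = \frac{\frac{1}{2} \frac{1}{-3} \left(5 - 3\right)}{f} = \frac{\frac{1}{2} \left(- \frac{1}{3}\right) 2}{f} = - \frac{1}{3 f}$)
$T{\left(d,V \right)} = \frac{107}{18}$ ($T{\left(d,V \right)} = - \frac{1}{3 \cdot 6} - -6 = \left(- \frac{1}{3}\right) \frac{1}{6} + 6 = - \frac{1}{18} + 6 = \frac{107}{18}$)
$\left(T{\left(-3,-5 \right)} - -11\right)^{2} = \left(\frac{107}{18} - -11\right)^{2} = \left(\frac{107}{18} + \left(-2 + 13\right)\right)^{2} = \left(\frac{107}{18} + 11\right)^{2} = \left(\frac{305}{18}\right)^{2} = \frac{93025}{324}$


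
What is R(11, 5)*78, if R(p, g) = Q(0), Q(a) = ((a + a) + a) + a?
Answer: 0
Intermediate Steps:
Q(a) = 4*a (Q(a) = (2*a + a) + a = 3*a + a = 4*a)
R(p, g) = 0 (R(p, g) = 4*0 = 0)
R(11, 5)*78 = 0*78 = 0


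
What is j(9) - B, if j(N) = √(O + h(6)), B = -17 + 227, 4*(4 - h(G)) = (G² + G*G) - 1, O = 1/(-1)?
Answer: -210 + I*√59/2 ≈ -210.0 + 3.8406*I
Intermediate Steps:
O = -1
h(G) = 17/4 - G²/2 (h(G) = 4 - ((G² + G*G) - 1)/4 = 4 - ((G² + G²) - 1)/4 = 4 - (2*G² - 1)/4 = 4 - (-1 + 2*G²)/4 = 4 + (¼ - G²/2) = 17/4 - G²/2)
B = 210
j(N) = I*√59/2 (j(N) = √(-1 + (17/4 - ½*6²)) = √(-1 + (17/4 - ½*36)) = √(-1 + (17/4 - 18)) = √(-1 - 55/4) = √(-59/4) = I*√59/2)
j(9) - B = I*√59/2 - 1*210 = I*√59/2 - 210 = -210 + I*√59/2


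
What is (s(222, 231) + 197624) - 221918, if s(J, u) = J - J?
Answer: -24294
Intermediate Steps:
s(J, u) = 0
(s(222, 231) + 197624) - 221918 = (0 + 197624) - 221918 = 197624 - 221918 = -24294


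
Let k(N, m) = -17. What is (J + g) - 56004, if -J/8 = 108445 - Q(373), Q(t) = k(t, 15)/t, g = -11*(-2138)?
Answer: -335717294/373 ≈ -9.0005e+5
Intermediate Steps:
g = 23518
Q(t) = -17/t
J = -323600016/373 (J = -8*(108445 - (-17)/373) = -8*(108445 - 1*(-17/373)) = -8*(108445 + 17/373) = -8*40450002/373 = -323600016/373 ≈ -8.6756e+5)
(J + g) - 56004 = (-323600016/373 + 23518) - 56004 = -314827802/373 - 56004 = -335717294/373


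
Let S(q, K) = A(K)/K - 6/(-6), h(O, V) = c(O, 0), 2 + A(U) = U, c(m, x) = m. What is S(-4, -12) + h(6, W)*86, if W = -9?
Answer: 3109/6 ≈ 518.17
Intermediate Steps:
A(U) = -2 + U
h(O, V) = O
S(q, K) = 1 + (-2 + K)/K (S(q, K) = (-2 + K)/K - 6/(-6) = (-2 + K)/K - 6*(-⅙) = (-2 + K)/K + 1 = 1 + (-2 + K)/K)
S(-4, -12) + h(6, W)*86 = (2 - 2/(-12)) + 6*86 = (2 - 2*(-1/12)) + 516 = (2 + ⅙) + 516 = 13/6 + 516 = 3109/6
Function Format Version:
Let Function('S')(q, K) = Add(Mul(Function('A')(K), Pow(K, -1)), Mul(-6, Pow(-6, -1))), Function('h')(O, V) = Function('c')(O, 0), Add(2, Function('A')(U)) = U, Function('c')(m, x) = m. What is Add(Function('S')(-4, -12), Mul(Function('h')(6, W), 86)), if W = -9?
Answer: Rational(3109, 6) ≈ 518.17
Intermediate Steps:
Function('A')(U) = Add(-2, U)
Function('h')(O, V) = O
Function('S')(q, K) = Add(1, Mul(Pow(K, -1), Add(-2, K))) (Function('S')(q, K) = Add(Mul(Add(-2, K), Pow(K, -1)), Mul(-6, Pow(-6, -1))) = Add(Mul(Pow(K, -1), Add(-2, K)), Mul(-6, Rational(-1, 6))) = Add(Mul(Pow(K, -1), Add(-2, K)), 1) = Add(1, Mul(Pow(K, -1), Add(-2, K))))
Add(Function('S')(-4, -12), Mul(Function('h')(6, W), 86)) = Add(Add(2, Mul(-2, Pow(-12, -1))), Mul(6, 86)) = Add(Add(2, Mul(-2, Rational(-1, 12))), 516) = Add(Add(2, Rational(1, 6)), 516) = Add(Rational(13, 6), 516) = Rational(3109, 6)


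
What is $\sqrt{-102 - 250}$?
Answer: $4 i \sqrt{22} \approx 18.762 i$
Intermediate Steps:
$\sqrt{-102 - 250} = \sqrt{-352} = 4 i \sqrt{22}$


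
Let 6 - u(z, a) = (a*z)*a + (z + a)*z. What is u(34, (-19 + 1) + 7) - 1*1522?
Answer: -6412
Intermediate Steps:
u(z, a) = 6 - z*a² - z*(a + z) (u(z, a) = 6 - ((a*z)*a + (z + a)*z) = 6 - (z*a² + (a + z)*z) = 6 - (z*a² + z*(a + z)) = 6 + (-z*a² - z*(a + z)) = 6 - z*a² - z*(a + z))
u(34, (-19 + 1) + 7) - 1*1522 = (6 - 1*34² - 1*((-19 + 1) + 7)*34 - 1*34*((-19 + 1) + 7)²) - 1*1522 = (6 - 1*1156 - 1*(-18 + 7)*34 - 1*34*(-18 + 7)²) - 1522 = (6 - 1156 - 1*(-11)*34 - 1*34*(-11)²) - 1522 = (6 - 1156 + 374 - 1*34*121) - 1522 = (6 - 1156 + 374 - 4114) - 1522 = -4890 - 1522 = -6412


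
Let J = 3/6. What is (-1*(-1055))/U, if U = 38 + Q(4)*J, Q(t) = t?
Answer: 211/8 ≈ 26.375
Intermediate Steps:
J = ½ (J = 3*(⅙) = ½ ≈ 0.50000)
U = 40 (U = 38 + 4*(½) = 38 + 2 = 40)
(-1*(-1055))/U = -1*(-1055)/40 = 1055*(1/40) = 211/8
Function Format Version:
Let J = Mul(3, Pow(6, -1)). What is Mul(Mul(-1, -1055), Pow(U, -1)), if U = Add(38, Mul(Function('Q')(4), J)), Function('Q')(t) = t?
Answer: Rational(211, 8) ≈ 26.375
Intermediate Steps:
J = Rational(1, 2) (J = Mul(3, Rational(1, 6)) = Rational(1, 2) ≈ 0.50000)
U = 40 (U = Add(38, Mul(4, Rational(1, 2))) = Add(38, 2) = 40)
Mul(Mul(-1, -1055), Pow(U, -1)) = Mul(Mul(-1, -1055), Pow(40, -1)) = Mul(1055, Rational(1, 40)) = Rational(211, 8)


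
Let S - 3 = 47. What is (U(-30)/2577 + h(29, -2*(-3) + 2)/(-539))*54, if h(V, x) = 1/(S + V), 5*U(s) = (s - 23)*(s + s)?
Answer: 487420902/36577079 ≈ 13.326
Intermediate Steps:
S = 50 (S = 3 + 47 = 50)
U(s) = 2*s*(-23 + s)/5 (U(s) = ((s - 23)*(s + s))/5 = ((-23 + s)*(2*s))/5 = (2*s*(-23 + s))/5 = 2*s*(-23 + s)/5)
h(V, x) = 1/(50 + V)
(U(-30)/2577 + h(29, -2*(-3) + 2)/(-539))*54 = (((⅖)*(-30)*(-23 - 30))/2577 + 1/((50 + 29)*(-539)))*54 = (((⅖)*(-30)*(-53))*(1/2577) - 1/539/79)*54 = (636*(1/2577) + (1/79)*(-1/539))*54 = (212/859 - 1/42581)*54 = (9026313/36577079)*54 = 487420902/36577079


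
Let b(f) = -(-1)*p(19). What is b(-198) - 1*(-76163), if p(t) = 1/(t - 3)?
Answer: 1218609/16 ≈ 76163.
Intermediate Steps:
p(t) = 1/(-3 + t)
b(f) = 1/16 (b(f) = -(-1)/(-3 + 19) = -(-1)/16 = -1*(-1/16) = 1/16)
b(-198) - 1*(-76163) = 1/16 - 1*(-76163) = 1/16 + 76163 = 1218609/16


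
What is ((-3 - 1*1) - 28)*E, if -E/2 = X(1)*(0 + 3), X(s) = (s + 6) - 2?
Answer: 960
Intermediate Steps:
X(s) = 4 + s (X(s) = (6 + s) - 2 = 4 + s)
E = -30 (E = -2*(4 + 1)*(0 + 3) = -10*3 = -2*15 = -30)
((-3 - 1*1) - 28)*E = ((-3 - 1*1) - 28)*(-30) = ((-3 - 1) - 28)*(-30) = (-4 - 28)*(-30) = -32*(-30) = 960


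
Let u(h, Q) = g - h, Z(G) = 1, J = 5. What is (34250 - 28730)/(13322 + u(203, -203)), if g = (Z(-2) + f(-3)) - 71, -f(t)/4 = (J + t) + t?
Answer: 1840/4351 ≈ 0.42289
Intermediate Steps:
f(t) = -20 - 8*t (f(t) = -4*((5 + t) + t) = -4*(5 + 2*t) = -20 - 8*t)
g = -66 (g = (1 + (-20 - 8*(-3))) - 71 = (1 + (-20 + 24)) - 71 = (1 + 4) - 71 = 5 - 71 = -66)
u(h, Q) = -66 - h
(34250 - 28730)/(13322 + u(203, -203)) = (34250 - 28730)/(13322 + (-66 - 1*203)) = 5520/(13322 + (-66 - 203)) = 5520/(13322 - 269) = 5520/13053 = 5520*(1/13053) = 1840/4351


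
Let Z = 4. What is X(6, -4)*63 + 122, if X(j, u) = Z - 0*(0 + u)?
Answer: 374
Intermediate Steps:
X(j, u) = 4 (X(j, u) = 4 - 0*(0 + u) = 4 - 0*u = 4 - 1*0 = 4 + 0 = 4)
X(6, -4)*63 + 122 = 4*63 + 122 = 252 + 122 = 374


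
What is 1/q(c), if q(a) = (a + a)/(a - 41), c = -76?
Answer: 117/152 ≈ 0.76974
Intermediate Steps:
q(a) = 2*a/(-41 + a) (q(a) = (2*a)/(-41 + a) = 2*a/(-41 + a))
1/q(c) = 1/(2*(-76)/(-41 - 76)) = 1/(2*(-76)/(-117)) = 1/(2*(-76)*(-1/117)) = 1/(152/117) = 117/152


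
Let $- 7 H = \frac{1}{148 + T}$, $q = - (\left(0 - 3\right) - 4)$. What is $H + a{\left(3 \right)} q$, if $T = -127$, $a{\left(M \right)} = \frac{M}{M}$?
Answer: $\frac{1028}{147} \approx 6.9932$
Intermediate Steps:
$a{\left(M \right)} = 1$
$q = 7$ ($q = - (-3 - 4) = \left(-1\right) \left(-7\right) = 7$)
$H = - \frac{1}{147}$ ($H = - \frac{1}{7 \left(148 - 127\right)} = - \frac{1}{7 \cdot 21} = \left(- \frac{1}{7}\right) \frac{1}{21} = - \frac{1}{147} \approx -0.0068027$)
$H + a{\left(3 \right)} q = - \frac{1}{147} + 1 \cdot 7 = - \frac{1}{147} + 7 = \frac{1028}{147}$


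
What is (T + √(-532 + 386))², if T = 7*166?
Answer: (1162 + I*√146)² ≈ 1.3501e+6 + 2.808e+4*I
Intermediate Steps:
T = 1162
(T + √(-532 + 386))² = (1162 + √(-532 + 386))² = (1162 + √(-146))² = (1162 + I*√146)²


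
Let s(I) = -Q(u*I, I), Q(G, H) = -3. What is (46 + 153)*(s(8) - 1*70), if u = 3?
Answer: -13333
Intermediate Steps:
s(I) = 3 (s(I) = -1*(-3) = 3)
(46 + 153)*(s(8) - 1*70) = (46 + 153)*(3 - 1*70) = 199*(3 - 70) = 199*(-67) = -13333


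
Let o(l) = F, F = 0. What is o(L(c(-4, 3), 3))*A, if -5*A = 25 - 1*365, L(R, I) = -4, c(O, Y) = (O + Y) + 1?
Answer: 0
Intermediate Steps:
c(O, Y) = 1 + O + Y
o(l) = 0
A = 68 (A = -(25 - 1*365)/5 = -(25 - 365)/5 = -1/5*(-340) = 68)
o(L(c(-4, 3), 3))*A = 0*68 = 0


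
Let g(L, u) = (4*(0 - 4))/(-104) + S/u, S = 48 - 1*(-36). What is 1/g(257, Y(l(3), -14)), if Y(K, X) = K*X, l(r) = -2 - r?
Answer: 65/88 ≈ 0.73864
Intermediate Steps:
S = 84 (S = 48 + 36 = 84)
g(L, u) = 2/13 + 84/u (g(L, u) = (4*(0 - 4))/(-104) + 84/u = (4*(-4))*(-1/104) + 84/u = -16*(-1/104) + 84/u = 2/13 + 84/u)
1/g(257, Y(l(3), -14)) = 1/(2/13 + 84/(((-2 - 1*3)*(-14)))) = 1/(2/13 + 84/(((-2 - 3)*(-14)))) = 1/(2/13 + 84/((-5*(-14)))) = 1/(2/13 + 84/70) = 1/(2/13 + 84*(1/70)) = 1/(2/13 + 6/5) = 1/(88/65) = 65/88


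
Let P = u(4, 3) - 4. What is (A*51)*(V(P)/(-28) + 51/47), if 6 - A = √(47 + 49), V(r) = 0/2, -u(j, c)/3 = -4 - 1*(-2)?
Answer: 15606/47 - 10404*√6/47 ≈ -210.18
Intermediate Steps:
u(j, c) = 6 (u(j, c) = -3*(-4 - 1*(-2)) = -3*(-4 + 2) = -3*(-2) = 6)
P = 2 (P = 6 - 4 = 2)
V(r) = 0 (V(r) = 0*(½) = 0)
A = 6 - 4*√6 (A = 6 - √(47 + 49) = 6 - √96 = 6 - 4*√6 ≈ -3.7980)
(A*51)*(V(P)/(-28) + 51/47) = ((6 - 4*√6)*51)*(0/(-28) + 51/47) = (306 - 204*√6)*(0*(-1/28) + 51*(1/47)) = (306 - 204*√6)*(0 + 51/47) = (306 - 204*√6)*(51/47) = 15606/47 - 10404*√6/47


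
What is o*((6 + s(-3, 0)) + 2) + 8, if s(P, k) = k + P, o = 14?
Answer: 78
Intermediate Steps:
s(P, k) = P + k
o*((6 + s(-3, 0)) + 2) + 8 = 14*((6 + (-3 + 0)) + 2) + 8 = 14*((6 - 3) + 2) + 8 = 14*(3 + 2) + 8 = 14*5 + 8 = 70 + 8 = 78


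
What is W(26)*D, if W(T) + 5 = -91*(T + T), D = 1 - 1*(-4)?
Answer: -23685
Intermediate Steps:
D = 5 (D = 1 + 4 = 5)
W(T) = -5 - 182*T (W(T) = -5 - 91*(T + T) = -5 - 182*T)
W(26)*D = (-5 - 182*26)*5 = (-5 - 4732)*5 = -4737*5 = -23685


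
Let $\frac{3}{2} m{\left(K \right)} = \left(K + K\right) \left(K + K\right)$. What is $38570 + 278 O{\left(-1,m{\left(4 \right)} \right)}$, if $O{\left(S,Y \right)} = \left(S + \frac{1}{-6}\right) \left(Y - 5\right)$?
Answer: $\frac{237181}{9} \approx 26353.0$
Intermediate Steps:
$m{\left(K \right)} = \frac{8 K^{2}}{3}$ ($m{\left(K \right)} = \frac{2 \left(K + K\right) \left(K + K\right)}{3} = \frac{2 \cdot 2 K 2 K}{3} = \frac{2 \cdot 4 K^{2}}{3} = \frac{8 K^{2}}{3}$)
$O{\left(S,Y \right)} = \left(-5 + Y\right) \left(- \frac{1}{6} + S\right)$ ($O{\left(S,Y \right)} = \left(S - \frac{1}{6}\right) \left(-5 + Y\right) = \left(- \frac{1}{6} + S\right) \left(-5 + Y\right) = \left(-5 + Y\right) \left(- \frac{1}{6} + S\right)$)
$38570 + 278 O{\left(-1,m{\left(4 \right)} \right)} = 38570 + 278 \left(\frac{5}{6} - -5 - \frac{\frac{8}{3} \cdot 4^{2}}{6} - \frac{8 \cdot 4^{2}}{3}\right) = 38570 + 278 \left(\frac{5}{6} + 5 - \frac{\frac{8}{3} \cdot 16}{6} - \frac{8}{3} \cdot 16\right) = 38570 + 278 \left(\frac{5}{6} + 5 - \frac{64}{9} - \frac{128}{3}\right) = 38570 + 278 \left(- \frac{791}{18}\right) = 38570 - \frac{109949}{9} = \frac{237181}{9}$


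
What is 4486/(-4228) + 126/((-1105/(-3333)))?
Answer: 885312697/2335970 ≈ 378.99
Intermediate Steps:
4486/(-4228) + 126/((-1105/(-3333))) = 4486*(-1/4228) + 126/((-1105*(-1/3333))) = -2243/2114 + 126/(1105/3333) = -2243/2114 + 126*(3333/1105) = -2243/2114 + 419958/1105 = 885312697/2335970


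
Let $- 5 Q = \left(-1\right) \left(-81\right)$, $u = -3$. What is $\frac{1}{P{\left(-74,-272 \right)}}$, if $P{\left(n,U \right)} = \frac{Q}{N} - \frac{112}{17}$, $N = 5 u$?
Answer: $- \frac{425}{2341} \approx -0.18155$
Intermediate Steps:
$Q = - \frac{81}{5}$ ($Q = - \frac{\left(-1\right) \left(-81\right)}{5} = \left(- \frac{1}{5}\right) 81 = - \frac{81}{5} \approx -16.2$)
$N = -15$ ($N = 5 \left(-3\right) = -15$)
$P{\left(n,U \right)} = - \frac{2341}{425}$ ($P{\left(n,U \right)} = - \frac{81}{5 \left(-15\right)} - \frac{112}{17} = \left(- \frac{81}{5}\right) \left(- \frac{1}{15}\right) - \frac{112}{17} = \frac{27}{25} - \frac{112}{17} = - \frac{2341}{425}$)
$\frac{1}{P{\left(-74,-272 \right)}} = \frac{1}{- \frac{2341}{425}} = - \frac{425}{2341}$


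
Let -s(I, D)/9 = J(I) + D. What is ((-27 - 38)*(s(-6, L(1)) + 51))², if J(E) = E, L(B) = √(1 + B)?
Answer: 47265075 - 7985250*√2 ≈ 3.5972e+7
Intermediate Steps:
s(I, D) = -9*D - 9*I (s(I, D) = -9*(I + D) = -9*(D + I) = -9*D - 9*I)
((-27 - 38)*(s(-6, L(1)) + 51))² = ((-27 - 38)*((-9*√(1 + 1) - 9*(-6)) + 51))² = (-65*((-9*√2 + 54) + 51))² = (-65*((54 - 9*√2) + 51))² = (-65*(105 - 9*√2))² = (-6825 + 585*√2)²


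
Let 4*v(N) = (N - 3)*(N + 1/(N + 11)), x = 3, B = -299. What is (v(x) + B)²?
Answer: 89401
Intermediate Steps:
v(N) = (-3 + N)*(N + 1/(11 + N))/4 (v(N) = ((N - 3)*(N + 1/(N + 11)))/4 = ((-3 + N)*(N + 1/(11 + N)))/4 = (-3 + N)*(N + 1/(11 + N))/4)
(v(x) + B)² = ((-3 + 3³ - 32*3 + 8*3²)/(4*(11 + 3)) - 299)² = ((¼)*(-3 + 27 - 96 + 8*9)/14 - 299)² = ((¼)*(1/14)*(-3 + 27 - 96 + 72) - 299)² = ((¼)*(1/14)*0 - 299)² = (0 - 299)² = (-299)² = 89401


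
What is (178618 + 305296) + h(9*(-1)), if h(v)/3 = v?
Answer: 483887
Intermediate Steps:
h(v) = 3*v
(178618 + 305296) + h(9*(-1)) = (178618 + 305296) + 3*(9*(-1)) = 483914 + 3*(-9) = 483914 - 27 = 483887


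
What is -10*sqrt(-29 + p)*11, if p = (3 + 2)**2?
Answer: -220*I ≈ -220.0*I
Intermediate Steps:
p = 25 (p = 5**2 = 25)
-10*sqrt(-29 + p)*11 = -10*sqrt(-29 + 25)*11 = -20*I*11 = -220*I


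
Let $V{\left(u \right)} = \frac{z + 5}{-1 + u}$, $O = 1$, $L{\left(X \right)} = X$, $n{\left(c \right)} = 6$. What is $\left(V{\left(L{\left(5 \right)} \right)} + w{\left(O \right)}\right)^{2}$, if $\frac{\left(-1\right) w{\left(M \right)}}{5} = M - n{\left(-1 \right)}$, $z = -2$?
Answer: $\frac{10609}{16} \approx 663.06$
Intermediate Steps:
$V{\left(u \right)} = \frac{3}{-1 + u}$ ($V{\left(u \right)} = \frac{-2 + 5}{-1 + u} = \frac{3}{-1 + u}$)
$w{\left(M \right)} = 30 - 5 M$ ($w{\left(M \right)} = - 5 \left(M - 6\right) = - 5 \left(-6 + M\right) = 30 - 5 M$)
$\left(V{\left(L{\left(5 \right)} \right)} + w{\left(O \right)}\right)^{2} = \left(\frac{3}{-1 + 5} + \left(30 - 5\right)\right)^{2} = \left(\frac{3}{4} + \left(30 - 5\right)\right)^{2} = \left(3 \cdot \frac{1}{4} + 25\right)^{2} = \left(\frac{3}{4} + 25\right)^{2} = \left(\frac{103}{4}\right)^{2} = \frac{10609}{16}$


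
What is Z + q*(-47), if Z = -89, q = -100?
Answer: 4611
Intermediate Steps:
Z + q*(-47) = -89 - 100*(-47) = -89 + 4700 = 4611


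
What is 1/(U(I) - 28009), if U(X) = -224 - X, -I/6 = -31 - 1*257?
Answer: -1/29961 ≈ -3.3377e-5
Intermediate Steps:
I = 1728 (I = -6*(-31 - 1*257) = -6*(-31 - 257) = -6*(-288) = 1728)
1/(U(I) - 28009) = 1/((-224 - 1*1728) - 28009) = 1/((-224 - 1728) - 28009) = 1/(-1952 - 28009) = 1/(-29961) = -1/29961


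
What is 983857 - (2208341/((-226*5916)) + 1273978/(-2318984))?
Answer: 381309232827091475/387564838968 ≈ 9.8386e+5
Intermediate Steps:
983857 - (2208341/((-226*5916)) + 1273978/(-2318984)) = 983857 - (2208341/(-1337016) + 1273978*(-1/2318984)) = 983857 - (2208341*(-1/1337016) - 636989/1159492) = 983857 - (-2208341/1337016 - 636989/1159492) = 983857 - 1*(-853054551899/387564838968) = 983857 + 853054551899/387564838968 = 381309232827091475/387564838968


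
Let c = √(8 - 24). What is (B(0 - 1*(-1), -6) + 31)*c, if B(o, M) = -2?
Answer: 116*I ≈ 116.0*I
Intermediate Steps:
c = 4*I (c = √(-16) = 4*I ≈ 4.0*I)
(B(0 - 1*(-1), -6) + 31)*c = (-2 + 31)*(4*I) = 29*(4*I) = 116*I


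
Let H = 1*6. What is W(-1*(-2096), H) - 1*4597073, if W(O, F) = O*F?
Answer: -4584497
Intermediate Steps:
H = 6
W(O, F) = F*O
W(-1*(-2096), H) - 1*4597073 = 6*(-1*(-2096)) - 1*4597073 = 6*2096 - 4597073 = 12576 - 4597073 = -4584497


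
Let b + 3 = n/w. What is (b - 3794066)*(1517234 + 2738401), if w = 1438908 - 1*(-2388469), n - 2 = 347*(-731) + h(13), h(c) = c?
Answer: -61797491602439240925/3827377 ≈ -1.6146e+13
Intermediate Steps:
n = -253642 (n = 2 + (347*(-731) + 13) = 2 + (-253657 + 13) = 2 - 253644 = -253642)
w = 3827377 (w = 1438908 + 2388469 = 3827377)
b = -11735773/3827377 (b = -3 - 253642/3827377 = -11735773/3827377 ≈ -3.0663)
(b - 3794066)*(1517234 + 2738401) = (-11735773/3827377 - 3794066)*(1517234 + 2738401) = -14521332680655/3827377*4255635 = -61797491602439240925/3827377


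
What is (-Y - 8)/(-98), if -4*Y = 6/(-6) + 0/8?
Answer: 33/392 ≈ 0.084184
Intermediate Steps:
Y = 1/4 (Y = -(6/(-6) + 0/8)/4 = -(6*(-1/6) + 0*(1/8))/4 = -(-1 + 0)/4 = -1/4*(-1) = 1/4 ≈ 0.25000)
(-Y - 8)/(-98) = (-1*1/4 - 8)/(-98) = (-1/4 - 8)*(-1/98) = -33/4*(-1/98) = 33/392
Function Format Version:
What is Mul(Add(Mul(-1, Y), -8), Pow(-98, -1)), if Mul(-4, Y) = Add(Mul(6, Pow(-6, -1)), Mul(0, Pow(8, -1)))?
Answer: Rational(33, 392) ≈ 0.084184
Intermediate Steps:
Y = Rational(1, 4) (Y = Mul(Rational(-1, 4), Add(Mul(6, Pow(-6, -1)), Mul(0, Pow(8, -1)))) = Mul(Rational(-1, 4), Add(Mul(6, Rational(-1, 6)), Mul(0, Rational(1, 8)))) = Mul(Rational(-1, 4), Add(-1, 0)) = Mul(Rational(-1, 4), -1) = Rational(1, 4) ≈ 0.25000)
Mul(Add(Mul(-1, Y), -8), Pow(-98, -1)) = Mul(Add(Mul(-1, Rational(1, 4)), -8), Pow(-98, -1)) = Mul(Add(Rational(-1, 4), -8), Rational(-1, 98)) = Mul(Rational(-33, 4), Rational(-1, 98)) = Rational(33, 392)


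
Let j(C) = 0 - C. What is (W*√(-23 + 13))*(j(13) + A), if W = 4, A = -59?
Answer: -288*I*√10 ≈ -910.74*I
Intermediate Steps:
j(C) = -C
(W*√(-23 + 13))*(j(13) + A) = (4*√(-23 + 13))*(-1*13 - 59) = (4*√(-10))*(-13 - 59) = (4*(I*√10))*(-72) = (4*I*√10)*(-72) = -288*I*√10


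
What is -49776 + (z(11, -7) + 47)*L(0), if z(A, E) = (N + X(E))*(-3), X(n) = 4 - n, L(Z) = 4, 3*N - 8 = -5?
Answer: -49732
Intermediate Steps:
N = 1 (N = 8/3 + (1/3)*(-5) = 8/3 - 5/3 = 1)
z(A, E) = -15 + 3*E (z(A, E) = (1 + (4 - E))*(-3) = (5 - E)*(-3) = -15 + 3*E)
-49776 + (z(11, -7) + 47)*L(0) = -49776 + ((-15 + 3*(-7)) + 47)*4 = -49776 + ((-15 - 21) + 47)*4 = -49776 + (-36 + 47)*4 = -49776 + 11*4 = -49776 + 44 = -49732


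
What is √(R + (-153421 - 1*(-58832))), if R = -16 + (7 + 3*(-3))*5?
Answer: I*√94615 ≈ 307.6*I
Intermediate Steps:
R = -26 (R = -16 + (7 - 9)*5 = -16 - 2*5 = -16 - 10 = -26)
√(R + (-153421 - 1*(-58832))) = √(-26 + (-153421 - 1*(-58832))) = √(-26 + (-153421 + 58832)) = √(-26 - 94589) = √(-94615) = I*√94615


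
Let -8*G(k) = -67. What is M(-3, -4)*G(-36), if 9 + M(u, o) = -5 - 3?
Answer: -1139/8 ≈ -142.38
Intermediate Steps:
G(k) = 67/8 (G(k) = -⅛*(-67) = 67/8)
M(u, o) = -17 (M(u, o) = -9 + (-5 - 3) = -9 - 8 = -17)
M(-3, -4)*G(-36) = -17*67/8 = -1139/8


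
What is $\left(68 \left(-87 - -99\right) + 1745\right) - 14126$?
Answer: $-11565$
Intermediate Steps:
$\left(68 \left(-87 - -99\right) + 1745\right) - 14126 = \left(68 \left(-87 + 99\right) + 1745\right) - 14126 = \left(68 \cdot 12 + 1745\right) - 14126 = \left(816 + 1745\right) - 14126 = 2561 - 14126 = -11565$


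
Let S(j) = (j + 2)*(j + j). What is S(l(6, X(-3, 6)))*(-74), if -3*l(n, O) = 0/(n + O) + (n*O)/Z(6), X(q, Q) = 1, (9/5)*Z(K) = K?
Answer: 3108/25 ≈ 124.32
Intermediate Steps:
Z(K) = 5*K/9
l(n, O) = -O*n/10 (l(n, O) = -(0/(n + O) + (n*O)/(((5/9)*6)))/3 = -(0/(O + n) + (O*n)/(10/3))/3 = -(0 + (O*n)*(3/10))/3 = -(0 + 3*O*n/10)/3 = -O*n/10)
S(j) = 2*j*(2 + j) (S(j) = (2 + j)*(2*j) = 2*j*(2 + j))
S(l(6, X(-3, 6)))*(-74) = (2*(-⅒*1*6)*(2 - ⅒*1*6))*(-74) = (2*(-⅗)*(2 - ⅗))*(-74) = (2*(-⅗)*(7/5))*(-74) = -42/25*(-74) = 3108/25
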